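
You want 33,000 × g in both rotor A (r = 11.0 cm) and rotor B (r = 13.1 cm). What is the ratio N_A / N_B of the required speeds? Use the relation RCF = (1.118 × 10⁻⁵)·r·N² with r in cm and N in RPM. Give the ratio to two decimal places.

At fixed RCF, N ∝ 1/√r, so N_A/N_B = √(r_B/r_A) = √(13.1/11.0) = √1.190909 = 1.0913.

1.09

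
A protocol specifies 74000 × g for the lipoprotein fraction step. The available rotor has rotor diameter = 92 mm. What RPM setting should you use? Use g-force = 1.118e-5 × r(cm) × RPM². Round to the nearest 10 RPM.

N ≈ 37930 RPM

r = 92 mm / 2 = 46 mm = 4.6 cm
RCF = 1.118 × 10⁻⁵ × r × N²
74,000 = 1.118 × 10⁻⁵ × 4.6 × N²
N² = 74,000 / (5.1428 × 10⁻⁵) = 1,438,904,877
N ≈ √1,438,904,877 ≈ 37,932.9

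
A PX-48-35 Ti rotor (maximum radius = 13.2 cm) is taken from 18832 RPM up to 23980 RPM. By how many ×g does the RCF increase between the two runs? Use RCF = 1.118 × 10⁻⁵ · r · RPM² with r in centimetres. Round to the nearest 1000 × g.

RCF₁ = 1.118 × 10⁻⁵ × 13.2 × (18832)² = 1.118 × 10⁻⁵ × 13.2 × 354,644,224 ≈ 52,337 × g
RCF₂ = 1.118 × 10⁻⁵ × 13.2 × (23980)² = 1.118 × 10⁻⁵ × 13.2 × 575,040,400 ≈ 84,862.2 × g
Increase = 84,862.2 − 52,337 = 32,525.2

33000 ×g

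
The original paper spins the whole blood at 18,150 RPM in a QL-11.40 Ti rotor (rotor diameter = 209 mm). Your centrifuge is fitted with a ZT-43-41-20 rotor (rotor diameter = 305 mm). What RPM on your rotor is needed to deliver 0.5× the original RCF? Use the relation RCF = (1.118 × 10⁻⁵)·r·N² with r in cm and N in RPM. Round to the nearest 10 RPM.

≈ 10620 RPM

Original rotor: r = 209 mm / 2 = 104.5 mm = 10.45 cm
RCF = 1.118 × 10⁻⁵ × r × N²
RCF_original = 1.118 × 10⁻⁵ × 10.45 × (18150)² = 1.118 × 10⁻⁵ × 10.45 × 329,422,500 ≈ 38,486.8 × g
Target RCF = 0.5 × 38,486.8 ≈ 19,243.4 × g
Your rotor: r = 305 mm / 2 = 152.5 mm = 15.25 cm
19,243.4 = 1.118 × 10⁻⁵ × 15.25 × N²
N² = 19,243.4 / (17.0495 × 10⁻⁵) = 112,867,826
N ≈ √112,867,826 ≈ 10,623.9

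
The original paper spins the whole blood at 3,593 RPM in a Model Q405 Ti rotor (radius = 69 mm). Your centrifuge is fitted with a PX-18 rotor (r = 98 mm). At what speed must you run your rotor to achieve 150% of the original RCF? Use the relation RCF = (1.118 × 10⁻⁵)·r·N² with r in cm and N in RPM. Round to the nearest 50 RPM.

3700 RPM

Original rotor: r = 69 mm = 6.9 cm
RCF_original = 1.118 × 10⁻⁵ × 6.9 × (3593)² = 1.118 × 10⁻⁵ × 6.9 × 12,909,649 ≈ 995.9 × g
Target RCF = 1.5 × 995.9 ≈ 1,493.8 × g
Your rotor: r = 98 mm = 9.8 cm
1,493.8 = 1.118 × 10⁻⁵ × 9.8 × N²
N² = 1,493.8 / (10.9564 × 10⁻⁵) = 13,634,040
N ≈ √13,634,040 ≈ 3,692.4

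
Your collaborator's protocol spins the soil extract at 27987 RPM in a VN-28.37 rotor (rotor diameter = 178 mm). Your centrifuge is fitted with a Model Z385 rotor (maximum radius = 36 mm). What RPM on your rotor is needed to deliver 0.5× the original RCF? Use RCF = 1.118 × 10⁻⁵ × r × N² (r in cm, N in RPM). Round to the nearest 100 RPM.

≈ 31100 RPM

Original rotor: r = 178 mm / 2 = 89 mm = 8.9 cm
RCF = 1.118 × 10⁻⁵ × r × N²
RCF_original = 1.118 × 10⁻⁵ × 8.9 × (27987)² = 1.118 × 10⁻⁵ × 8.9 × 783,272,169 ≈ 77,937.1 × g
Target RCF = 0.5 × 77,937.1 ≈ 38,968.6 × g
Your rotor: r = 36 mm = 3.6 cm
38,968.6 = 1.118 × 10⁻⁵ × 3.6 × N²
N² = 38,968.6 / (4.0248 × 10⁻⁵) = 968,212,085
N ≈ √968,212,085 ≈ 31,116.1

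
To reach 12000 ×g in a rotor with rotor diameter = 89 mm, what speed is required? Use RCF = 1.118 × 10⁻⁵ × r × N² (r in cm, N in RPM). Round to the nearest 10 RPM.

N ≈ 15530 RPM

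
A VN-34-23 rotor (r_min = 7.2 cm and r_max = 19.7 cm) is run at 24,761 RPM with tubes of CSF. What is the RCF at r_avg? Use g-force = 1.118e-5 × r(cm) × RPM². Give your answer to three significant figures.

r_avg = (7.2 + 19.7) / 2 = 13.45 cm
RCF = 1.118 × 10⁻⁵ × 13.45 × (24761)² = 1.118 × 10⁻⁵ × 13.45 × 613,107,121 ≈ 92,193.5 × g

≈ 92200 g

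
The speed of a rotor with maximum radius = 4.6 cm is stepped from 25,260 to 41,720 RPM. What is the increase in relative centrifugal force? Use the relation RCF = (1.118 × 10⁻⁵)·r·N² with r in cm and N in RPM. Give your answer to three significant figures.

≈ 56700 × g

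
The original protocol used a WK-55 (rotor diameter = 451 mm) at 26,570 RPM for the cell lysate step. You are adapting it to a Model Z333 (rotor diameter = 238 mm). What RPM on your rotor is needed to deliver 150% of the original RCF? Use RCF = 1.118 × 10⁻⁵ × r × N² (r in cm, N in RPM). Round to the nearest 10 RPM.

≈ 44800 RPM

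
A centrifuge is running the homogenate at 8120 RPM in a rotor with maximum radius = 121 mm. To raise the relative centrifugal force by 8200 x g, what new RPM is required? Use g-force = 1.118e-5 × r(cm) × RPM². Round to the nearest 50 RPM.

≈ 11250 RPM

r = 121 mm = 12.1 cm
Current RCF = 1.118 × 10⁻⁵ × 12.1 × (8120)² = 1.118 × 10⁻⁵ × 12.1 × 65,934,400 ≈ 8,919.5 × g
Target RCF = 8,919.5 + 8,200 = 17,119.5 × g
N² = 17,119.5 / (13.5278 × 10⁻⁵) = 126,550,511
N ≈ √126,550,511 ≈ 11,249.5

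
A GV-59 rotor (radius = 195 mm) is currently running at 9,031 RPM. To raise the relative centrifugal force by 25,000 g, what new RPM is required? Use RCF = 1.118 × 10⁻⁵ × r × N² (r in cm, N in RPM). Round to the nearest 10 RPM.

≈ 14010 RPM

r = 195 mm = 19.5 cm
Current RCF = 1.118 × 10⁻⁵ × 19.5 × (9031)² = 1.118 × 10⁻⁵ × 19.5 × 81,558,961 ≈ 17,780.7 × g
Target RCF = 17,780.7 + 25,000 = 42,780.7 × g
N² = 42,780.7 / (21.801 × 10⁻⁵) = 196,232,742
N ≈ √196,232,742 ≈ 14,008.3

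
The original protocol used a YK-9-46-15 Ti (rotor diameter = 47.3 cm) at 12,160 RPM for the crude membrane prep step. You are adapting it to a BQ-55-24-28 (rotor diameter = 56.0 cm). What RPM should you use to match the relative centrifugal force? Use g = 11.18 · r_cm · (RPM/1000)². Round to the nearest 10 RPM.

11180 RPM

Original rotor: r = 47.3 / 2 = 23.65 cm
RCF = 11.18 × r × (N/1000)²
RCF_original = 11.18 × 23.65 × (12.16)² = 11.18 × 23.65 × 147.8656 ≈ 39,096.7 × g
Your rotor: r = 56.0 / 2 = 28 cm
39,096.7 = 11.18 × 28 × (N/1000)²
(N/1000)² = 39,096.7 / 313.04 = 124.8936
N = 1000 × √124.8936 ≈ 11,175.6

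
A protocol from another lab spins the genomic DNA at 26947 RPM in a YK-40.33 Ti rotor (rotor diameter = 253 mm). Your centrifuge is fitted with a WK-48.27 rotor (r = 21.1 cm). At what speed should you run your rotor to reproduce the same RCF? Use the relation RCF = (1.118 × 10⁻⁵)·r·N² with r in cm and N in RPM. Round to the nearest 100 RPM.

Original rotor: r = 253 mm / 2 = 126.5 mm = 12.65 cm
RCF_original = 1.118 × 10⁻⁵ × 12.65 × (26947)² = 1.118 × 10⁻⁵ × 12.65 × 726,140,809 ≈ 102,695.9 × g
102,695.9 = 1.118 × 10⁻⁵ × 21.1 × N²
N² = 102,695.9 / (23.5898 × 10⁻⁵) = 435,340,274
N ≈ √435,340,274 ≈ 20,864.8

20900 RPM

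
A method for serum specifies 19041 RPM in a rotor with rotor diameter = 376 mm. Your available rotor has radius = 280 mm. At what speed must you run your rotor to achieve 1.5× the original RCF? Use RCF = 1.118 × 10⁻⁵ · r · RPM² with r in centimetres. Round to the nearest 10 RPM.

Original rotor: r = 376 mm / 2 = 188 mm = 18.8 cm
RCF = 1.118 × 10⁻⁵ × r × N²
RCF_original = 1.118 × 10⁻⁵ × 18.8 × (19041)² = 1.118 × 10⁻⁵ × 18.8 × 362,559,681 ≈ 76,204.2 × g
Target RCF = 1.5 × 76,204.2 ≈ 114,306.3 × g
Your rotor: r = 280 mm = 28.0 cm
114,306.3 = 1.118 × 10⁻⁵ × 28 × N²
N² = 114,306.3 / (31.304 × 10⁻⁵) = 365,149,182
N ≈ √365,149,182 ≈ 19,108.9

19110 RPM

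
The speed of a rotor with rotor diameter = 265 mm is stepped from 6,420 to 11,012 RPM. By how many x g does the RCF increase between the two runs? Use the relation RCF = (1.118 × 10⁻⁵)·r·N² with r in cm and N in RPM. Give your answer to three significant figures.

r = 265 mm / 2 = 132.5 mm = 13.25 cm
RCF₁ = 1.118 × 10⁻⁵ × 13.25 × (6420)² = 1.118 × 10⁻⁵ × 13.25 × 41,216,400 ≈ 6,105.6 × g
RCF₂ = 1.118 × 10⁻⁵ × 13.25 × (11012)² = 1.118 × 10⁻⁵ × 13.25 × 121,264,144 ≈ 17,963.5 × g
Increase = 17,963.5 − 6,105.6 = 11,857.9

≈ 11900 x g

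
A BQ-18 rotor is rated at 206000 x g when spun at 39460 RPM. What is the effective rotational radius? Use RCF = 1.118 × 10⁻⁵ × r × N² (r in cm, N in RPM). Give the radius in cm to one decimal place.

≈ 11.8 cm

206000 = 1.118 × 10⁻⁵ × r × (39460)²
r = 206000 / (1.118 × 10⁻⁵ × 1,557,091,600) = 206000 / 17408.28 ≈ 11.833 cm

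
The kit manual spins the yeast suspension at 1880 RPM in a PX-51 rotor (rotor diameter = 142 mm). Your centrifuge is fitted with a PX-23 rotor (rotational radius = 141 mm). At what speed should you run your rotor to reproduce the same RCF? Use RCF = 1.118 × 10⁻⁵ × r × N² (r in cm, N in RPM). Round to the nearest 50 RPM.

Original rotor: r = 142 mm / 2 = 71 mm = 7.1 cm
RCF_original = 1.118 × 10⁻⁵ × 7.1 × (1880)² = 1.118 × 10⁻⁵ × 7.1 × 3,534,400 ≈ 280.6 × g
Your rotor: r = 141 mm = 14.1 cm
280.6 = 1.118 × 10⁻⁵ × 14.1 × N²
N² = 280.6 / (15.7638 × 10⁻⁵) = 1,780,028
N ≈ √1,780,028 ≈ 1,334.2

≈ 1350 RPM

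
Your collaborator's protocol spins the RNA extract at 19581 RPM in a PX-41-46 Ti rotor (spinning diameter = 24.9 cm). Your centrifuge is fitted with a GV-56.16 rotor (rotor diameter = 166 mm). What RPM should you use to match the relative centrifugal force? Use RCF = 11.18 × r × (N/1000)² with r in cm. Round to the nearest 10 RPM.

≈ 23980 RPM

Original rotor: r = 24.9 / 2 = 12.45 cm
RCF_original = 11.18 × 12.45 × (19.581)² = 11.18 × 12.45 × 383.415561 ≈ 53,368 × g
Your rotor: r = 166 mm / 2 = 83 mm = 8.3 cm
53,368 = 11.18 × 8.3 × (N/1000)²
(N/1000)² = 53,368 / 92.794 = 575.1234
N = 1000 × √575.1234 ≈ 23,981.7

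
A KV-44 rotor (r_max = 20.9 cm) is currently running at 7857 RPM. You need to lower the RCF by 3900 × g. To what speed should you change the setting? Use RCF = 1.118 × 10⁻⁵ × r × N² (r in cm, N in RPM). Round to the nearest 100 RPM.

N₂ ≈ 6700 RPM

Current RCF = 1.118 × 10⁻⁵ × 20.9 × (7857)² = 1.118 × 10⁻⁵ × 20.9 × 61,732,449 ≈ 14,424.5 × g
Target RCF = 14,424.5 − 3,900 = 10,524.5 × g
N² = 10,524.5 / (23.3662 × 10⁻⁵) = 45,041,556
N ≈ √45,041,556 ≈ 6,711.3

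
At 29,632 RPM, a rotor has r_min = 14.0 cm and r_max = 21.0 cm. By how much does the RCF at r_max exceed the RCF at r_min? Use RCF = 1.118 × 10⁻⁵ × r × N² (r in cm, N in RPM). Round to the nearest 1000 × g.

69000 × g

RCF_max = 1.118 × 10⁻⁵ × 21 × (29632)² = 1.118 × 10⁻⁵ × 21 × 878,055,424 ≈ 206,149.9 × g
RCF_min = 1.118 × 10⁻⁵ × 14 × (29632)² = 1.118 × 10⁻⁵ × 14 × 878,055,424 ≈ 137,433.2 × g
ΔRCF = 206,149.9 − 137,433.2 = 68,716.7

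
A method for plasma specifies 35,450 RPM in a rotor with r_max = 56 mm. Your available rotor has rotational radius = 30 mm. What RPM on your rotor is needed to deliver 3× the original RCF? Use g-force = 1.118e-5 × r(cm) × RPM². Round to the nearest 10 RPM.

Original rotor: r = 56 mm = 5.6 cm
RCF_original = 1.118 × 10⁻⁵ × 5.6 × (35450)² = 1.118 × 10⁻⁵ × 5.6 × 1,256,702,500 ≈ 78,679.6 × g
Target RCF = 3 × 78,679.6 ≈ 236,038.8 × g
Your rotor: r = 30 mm = 3.0 cm
236,038.8 = 1.118 × 10⁻⁵ × 3 × N²
N² = 236,038.8 / (3.354 × 10⁻⁵) = 7,037,531,306
N ≈ √7,037,531,306 ≈ 83,890.0

≈ 83890 RPM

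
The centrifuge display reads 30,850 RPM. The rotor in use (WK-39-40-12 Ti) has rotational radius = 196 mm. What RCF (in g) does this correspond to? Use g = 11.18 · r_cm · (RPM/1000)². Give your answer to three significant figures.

r = 196 mm = 19.6 cm
RCF = 11.18 × 19.6 × (30.85)² = 11.18 × 19.6 × 951.7225 ≈ 208,549 × g

RCF ≈ 209000 g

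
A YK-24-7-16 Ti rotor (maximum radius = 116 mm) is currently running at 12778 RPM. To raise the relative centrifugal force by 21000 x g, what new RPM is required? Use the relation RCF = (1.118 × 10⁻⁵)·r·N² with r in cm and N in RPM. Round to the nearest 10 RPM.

N₂ ≈ 18030 RPM

r = 116 mm = 11.6 cm
Current RCF = 1.118 × 10⁻⁵ × 11.6 × (12778)² = 1.118 × 10⁻⁵ × 11.6 × 163,277,284 ≈ 21,175.1 × g
Target RCF = 21,175.1 + 21,000 = 42,175.1 × g
N² = 42,175.1 / (12.9688 × 10⁻⁵) = 325,204,337
N ≈ √325,204,337 ≈ 18,033.4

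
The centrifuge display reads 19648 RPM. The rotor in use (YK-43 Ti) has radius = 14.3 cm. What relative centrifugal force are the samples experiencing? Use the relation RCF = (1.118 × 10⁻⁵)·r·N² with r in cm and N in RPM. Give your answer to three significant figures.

RCF = 1.118 × 10⁻⁵ × 14.3 × (19648)² = 1.118 × 10⁻⁵ × 14.3 × 386,043,904 ≈ 61,718.4 × g

RCF ≈ 61700 ×g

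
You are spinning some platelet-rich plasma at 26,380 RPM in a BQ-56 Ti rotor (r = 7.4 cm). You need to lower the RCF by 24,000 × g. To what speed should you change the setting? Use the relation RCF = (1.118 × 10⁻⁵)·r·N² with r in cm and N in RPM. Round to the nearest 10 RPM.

≈ 20140 RPM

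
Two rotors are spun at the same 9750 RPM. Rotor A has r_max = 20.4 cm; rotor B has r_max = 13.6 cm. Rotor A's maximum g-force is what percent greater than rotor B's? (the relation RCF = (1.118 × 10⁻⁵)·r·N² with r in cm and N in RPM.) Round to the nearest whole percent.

50%

At equal RPM, RCF scales linearly with r: ratio = 20.4 / 13.6 = 1.5000.
So rotor A delivers 50.0% more g-force.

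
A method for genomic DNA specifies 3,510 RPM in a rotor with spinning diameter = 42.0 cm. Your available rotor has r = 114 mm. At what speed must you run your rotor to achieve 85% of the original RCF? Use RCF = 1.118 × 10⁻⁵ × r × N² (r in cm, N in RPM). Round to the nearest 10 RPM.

4390 RPM

Original rotor: r = 42.0 / 2 = 21 cm
RCF = 1.118 × 10⁻⁵ × r × N²
RCF_original = 1.118 × 10⁻⁵ × 21 × (3510)² = 1.118 × 10⁻⁵ × 21 × 12,320,100 ≈ 2,892.5 × g
Target RCF = 0.85 × 2,892.5 ≈ 2,458.6 × g
Your rotor: r = 114 mm = 11.4 cm
2,458.6 = 1.118 × 10⁻⁵ × 11.4 × N²
N² = 2,458.6 / (12.7452 × 10⁻⁵) = 19,290,400
N ≈ √19,290,400 ≈ 4,392.1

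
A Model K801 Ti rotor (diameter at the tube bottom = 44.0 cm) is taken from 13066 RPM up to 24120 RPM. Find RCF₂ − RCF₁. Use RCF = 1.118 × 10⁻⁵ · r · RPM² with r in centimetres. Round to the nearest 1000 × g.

≈ 101000 g

r = 44.0 / 2 = 22 cm
RCF₁ = 1.118 × 10⁻⁵ × 22 × (13066)² = 1.118 × 10⁻⁵ × 22 × 170,720,356 ≈ 41,990.4 × g
RCF₂ = 1.118 × 10⁻⁵ × 22 × (24120)² = 1.118 × 10⁻⁵ × 22 × 581,774,400 ≈ 143,093.2 × g
Increase = 143,093.2 − 41,990.4 = 101,102.8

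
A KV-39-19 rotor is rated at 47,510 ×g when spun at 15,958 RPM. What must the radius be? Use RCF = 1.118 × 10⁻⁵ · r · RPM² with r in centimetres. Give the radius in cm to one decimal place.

≈ 16.7 cm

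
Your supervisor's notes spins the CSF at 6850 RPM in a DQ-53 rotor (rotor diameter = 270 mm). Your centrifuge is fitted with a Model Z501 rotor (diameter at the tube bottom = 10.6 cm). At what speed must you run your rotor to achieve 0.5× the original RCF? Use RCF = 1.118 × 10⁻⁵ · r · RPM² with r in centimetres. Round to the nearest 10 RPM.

Original rotor: r = 270 mm / 2 = 135 mm = 13.5 cm
RCF_original = 1.118 × 10⁻⁵ × 13.5 × (6850)² = 1.118 × 10⁻⁵ × 13.5 × 46,922,500 ≈ 7,082 × g
Target RCF = 0.5 × 7,082 ≈ 3,541 × g
Your rotor: r = 10.6 / 2 = 5.3 cm
3,541 = 1.118 × 10⁻⁵ × 5.3 × N²
N² = 3,541 / (5.9254 × 10⁻⁵) = 59,759,679
N ≈ √59,759,679 ≈ 7,730.4

≈ 7730 RPM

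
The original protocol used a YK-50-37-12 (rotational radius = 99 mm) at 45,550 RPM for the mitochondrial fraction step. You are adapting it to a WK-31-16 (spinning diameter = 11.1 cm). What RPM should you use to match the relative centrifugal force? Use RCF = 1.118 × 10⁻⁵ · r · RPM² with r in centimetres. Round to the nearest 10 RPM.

60840 RPM

Original rotor: r = 99 mm = 9.9 cm
RCF = 1.118 × 10⁻⁵ × r × N²
RCF_original = 1.118 × 10⁻⁵ × 9.9 × (45550)² = 1.118 × 10⁻⁵ × 9.9 × 2,074,802,500 ≈ 229,643.3 × g
Your rotor: r = 11.1 / 2 = 5.55 cm
229,643.3 = 1.118 × 10⁻⁵ × 5.55 × N²
N² = 229,643.3 / (6.2049 × 10⁻⁵) = 3,700,999,210
N ≈ √3,700,999,210 ≈ 60,835.8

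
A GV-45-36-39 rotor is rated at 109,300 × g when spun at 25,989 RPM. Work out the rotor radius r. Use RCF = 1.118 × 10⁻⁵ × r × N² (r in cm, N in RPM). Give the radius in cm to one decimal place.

109300 = 1.118 × 10⁻⁵ × r × (25989)²
r = 109300 / (1.118 × 10⁻⁵ × 675,428,121) = 109300 / 7551.286 ≈ 14.474 cm

≈ 14.5 cm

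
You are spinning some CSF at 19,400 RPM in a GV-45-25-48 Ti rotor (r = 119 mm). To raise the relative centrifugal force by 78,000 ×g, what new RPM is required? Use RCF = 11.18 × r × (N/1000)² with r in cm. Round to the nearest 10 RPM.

r = 119 mm = 11.9 cm
Current RCF = 11.18 × 11.9 × (19.4)² = 11.18 × 11.9 × 376.36 ≈ 50,071.7 × g
Target RCF = 50,071.7 + 78,000 = 128,071.7 × g
(N/1000)² = 128,071.7 / 133.042 = 962.6411
N = 1000 × √962.6411 ≈ 31,026.5

31030 RPM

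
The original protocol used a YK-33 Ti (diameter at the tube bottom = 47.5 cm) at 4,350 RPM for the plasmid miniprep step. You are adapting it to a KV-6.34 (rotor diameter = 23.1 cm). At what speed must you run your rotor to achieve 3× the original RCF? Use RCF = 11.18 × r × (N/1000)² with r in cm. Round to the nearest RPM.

Original rotor: r = 47.5 / 2 = 23.75 cm
RCF_original = 11.18 × 23.75 × (4.35)² = 11.18 × 23.75 × 18.9225 ≈ 5,024.4 × g
Target RCF = 3 × 5,024.4 ≈ 15,073.2 × g
Your rotor: r = 23.1 / 2 = 11.55 cm
15,073.2 = 11.18 × 11.55 × (N/1000)²
(N/1000)² = 15,073.2 / 129.129 = 116.7298
N = 1000 × √116.7298 ≈ 10,804.2

10804 RPM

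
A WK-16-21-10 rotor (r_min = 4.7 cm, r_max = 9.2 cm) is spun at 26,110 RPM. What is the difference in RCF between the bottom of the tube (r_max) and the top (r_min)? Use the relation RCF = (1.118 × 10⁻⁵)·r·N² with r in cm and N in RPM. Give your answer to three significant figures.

34300 x g

RCF_max = 1.118 × 10⁻⁵ × 9.2 × (26110)² = 1.118 × 10⁻⁵ × 9.2 × 681,732,100 ≈ 70,120.2 × g
RCF_min = 1.118 × 10⁻⁵ × 4.7 × (26110)² = 1.118 × 10⁻⁵ × 4.7 × 681,732,100 ≈ 35,822.3 × g
ΔRCF = 70,120.2 − 35,822.3 = 34,297.9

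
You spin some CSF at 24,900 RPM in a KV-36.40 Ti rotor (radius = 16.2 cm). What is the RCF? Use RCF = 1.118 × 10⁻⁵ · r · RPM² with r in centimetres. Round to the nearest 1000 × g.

RCF = 1.118 × 10⁻⁵ × 16.2 × (24900)² = 1.118 × 10⁻⁵ × 16.2 × 620,010,000 ≈ 112,293.7 × g

≈ 112000 ×g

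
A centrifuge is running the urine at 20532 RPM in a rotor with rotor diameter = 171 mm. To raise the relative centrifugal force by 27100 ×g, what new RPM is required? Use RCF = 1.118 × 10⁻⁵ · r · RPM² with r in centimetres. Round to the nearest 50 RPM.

r = 171 mm / 2 = 85.5 mm = 8.55 cm
Current RCF = 1.118 × 10⁻⁵ × 8.55 × (20532)² = 1.118 × 10⁻⁵ × 8.55 × 421,563,024 ≈ 40,296.8 × g
Target RCF = 40,296.8 + 27,100 = 67,396.8 × g
N² = 67,396.8 / (9.5589 × 10⁻⁵) = 705,068,575
N ≈ √705,068,575 ≈ 26,553.1

N₂ ≈ 26550 RPM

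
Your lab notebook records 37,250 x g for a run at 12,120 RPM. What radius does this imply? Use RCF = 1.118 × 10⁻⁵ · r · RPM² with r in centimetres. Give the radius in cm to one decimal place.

RCF = 1.118 × 10⁻⁵ × r × N²
37250 = 1.118 × 10⁻⁵ × r × (12120)²
r = 37250 / (1.118 × 10⁻⁵ × 146,894,400) = 37250 / 1642.279 ≈ 22.682 cm

≈ 22.7 cm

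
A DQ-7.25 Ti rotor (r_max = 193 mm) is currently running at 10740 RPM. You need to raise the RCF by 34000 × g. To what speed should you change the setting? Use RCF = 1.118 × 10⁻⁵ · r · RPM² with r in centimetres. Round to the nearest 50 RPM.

16500 RPM

r = 193 mm = 19.3 cm
Current RCF = 1.118 × 10⁻⁵ × 19.3 × (10740)² = 1.118 × 10⁻⁵ × 19.3 × 115,347,600 ≈ 24,889 × g
Target RCF = 24,889 + 34,000 = 58,889 × g
N² = 58,889 / (21.5774 × 10⁻⁵) = 272,919,814
N ≈ √272,919,814 ≈ 16,520.3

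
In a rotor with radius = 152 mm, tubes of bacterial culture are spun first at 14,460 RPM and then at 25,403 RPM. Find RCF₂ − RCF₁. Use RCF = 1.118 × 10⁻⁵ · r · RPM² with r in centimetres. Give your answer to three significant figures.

≈ 74100 g

r = 152 mm = 15.2 cm
RCF₁ = 1.118 × 10⁻⁵ × 15.2 × (14460)² = 1.118 × 10⁻⁵ × 15.2 × 209,091,600 ≈ 35,532.2 × g
RCF₂ = 1.118 × 10⁻⁵ × 15.2 × (25403)² = 1.118 × 10⁻⁵ × 15.2 × 645,312,409 ≈ 109,661.8 × g
Increase = 109,661.8 − 35,532.2 = 74,129.6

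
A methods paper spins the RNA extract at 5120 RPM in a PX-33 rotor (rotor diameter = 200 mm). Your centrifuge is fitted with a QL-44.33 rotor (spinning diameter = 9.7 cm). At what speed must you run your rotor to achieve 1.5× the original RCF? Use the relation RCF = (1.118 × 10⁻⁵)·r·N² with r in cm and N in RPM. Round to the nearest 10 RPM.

9000 RPM

Original rotor: r = 200 mm / 2 = 100 mm = 10 cm
RCF = 1.118 × 10⁻⁵ × r × N²
RCF_original = 1.118 × 10⁻⁵ × 10 × (5120)² = 1.118 × 10⁻⁵ × 10 × 26,214,400 ≈ 2,930.8 × g
Target RCF = 1.5 × 2,930.8 ≈ 4,396.2 × g
Your rotor: r = 9.7 / 2 = 4.85 cm
4,396.2 = 1.118 × 10⁻⁵ × 4.85 × N²
N² = 4,396.2 / (5.4223 × 10⁻⁵) = 81,076,296
N ≈ √81,076,296 ≈ 9,004.2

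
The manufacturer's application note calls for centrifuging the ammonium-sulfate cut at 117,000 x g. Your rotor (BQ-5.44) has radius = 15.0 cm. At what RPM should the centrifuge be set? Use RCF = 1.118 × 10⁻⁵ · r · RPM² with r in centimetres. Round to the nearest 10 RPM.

117,000 = 1.118 × 10⁻⁵ × 15 × N²
N² = 117,000 / (16.77 × 10⁻⁵) = 697,674,419
N ≈ √697,674,419 ≈ 26,413.5

N ≈ 26410 RPM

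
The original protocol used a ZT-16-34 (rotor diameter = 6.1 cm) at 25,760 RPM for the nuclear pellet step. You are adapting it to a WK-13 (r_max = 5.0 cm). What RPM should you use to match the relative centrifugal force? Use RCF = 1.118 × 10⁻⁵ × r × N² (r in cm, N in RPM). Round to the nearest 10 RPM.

Original rotor: r = 6.1 / 2 = 3.05 cm
RCF = 1.118 × 10⁻⁵ × r × N²
RCF_original = 1.118 × 10⁻⁵ × 3.05 × (25760)² = 1.118 × 10⁻⁵ × 3.05 × 663,577,600 ≈ 22,627.3 × g
22,627.3 = 1.118 × 10⁻⁵ × 5 × N²
N² = 22,627.3 / (5.59 × 10⁻⁵) = 404,781,753
N ≈ √404,781,753 ≈ 20,119.2

≈ 20120 RPM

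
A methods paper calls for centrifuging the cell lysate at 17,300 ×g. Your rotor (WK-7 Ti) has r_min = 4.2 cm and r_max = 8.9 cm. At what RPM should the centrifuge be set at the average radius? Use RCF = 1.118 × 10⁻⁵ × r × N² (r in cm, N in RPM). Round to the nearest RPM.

15370 RPM

r_avg = (4.2 + 8.9) / 2 = 6.55 cm
17,300 = 1.118 × 10⁻⁵ × 6.55 × N²
N² = 17,300 / (7.3229 × 10⁻⁵) = 236,245,203
N ≈ √236,245,203 ≈ 15,370.3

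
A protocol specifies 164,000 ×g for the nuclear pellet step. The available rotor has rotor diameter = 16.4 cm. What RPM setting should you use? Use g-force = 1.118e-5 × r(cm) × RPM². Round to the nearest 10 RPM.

42300 RPM

r = 16.4 / 2 = 8.2 cm
RCF = 1.118 × 10⁻⁵ × r × N²
164,000 = 1.118 × 10⁻⁵ × 8.2 × N²
N² = 164,000 / (9.1676 × 10⁻⁵) = 1,788,908,766
N ≈ √1,788,908,766 ≈ 42,295.5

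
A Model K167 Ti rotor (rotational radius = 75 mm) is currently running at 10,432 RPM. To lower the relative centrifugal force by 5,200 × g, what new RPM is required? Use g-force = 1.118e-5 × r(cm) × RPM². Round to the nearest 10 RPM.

N₂ ≈ 6840 RPM

r = 75 mm = 7.5 cm
Current RCF = 1.118 × 10⁻⁵ × 7.5 × (10432)² = 1.118 × 10⁻⁵ × 7.5 × 108,826,624 ≈ 9,125.1 × g
Target RCF = 9,125.1 − 5,200 = 3,925.1 × g
N² = 3,925.1 / (8.385 × 10⁻⁵) = 46,810,972
N ≈ √46,810,972 ≈ 6,841.9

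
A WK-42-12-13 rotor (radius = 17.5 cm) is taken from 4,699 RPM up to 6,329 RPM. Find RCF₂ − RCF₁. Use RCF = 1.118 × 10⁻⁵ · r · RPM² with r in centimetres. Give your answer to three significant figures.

≈ 3520 ×g

RCF₁ = 1.118 × 10⁻⁵ × 17.5 × (4699)² = 1.118 × 10⁻⁵ × 17.5 × 22,080,601 ≈ 4,320.1 × g
RCF₂ = 1.118 × 10⁻⁵ × 17.5 × (6329)² = 1.118 × 10⁻⁵ × 17.5 × 40,056,241 ≈ 7,837 × g
Increase = 7,837 − 4,320.1 = 3,516.9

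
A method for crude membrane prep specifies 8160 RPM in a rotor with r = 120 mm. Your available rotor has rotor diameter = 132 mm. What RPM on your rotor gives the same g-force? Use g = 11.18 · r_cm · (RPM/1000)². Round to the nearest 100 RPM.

Original rotor: r = 120 mm = 12.0 cm
RCF_original = 11.18 × 12 × (8.16)² = 11.18 × 12 × 66.5856 ≈ 8,933.1 × g
Your rotor: r = 132 mm / 2 = 66 mm = 6.6 cm
8,933.1 = 11.18 × 6.6 × (N/1000)²
(N/1000)² = 8,933.1 / 73.788 = 121.0644
N = 1000 × √121.0644 ≈ 11,002.9

11000 RPM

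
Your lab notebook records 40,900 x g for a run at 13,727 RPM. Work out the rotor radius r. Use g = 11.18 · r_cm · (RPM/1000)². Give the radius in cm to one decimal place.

r ≈ 19.4 cm

40900 = 11.18 × r × (13.727)²
r = 40900 / (11.18 × 188.430529) = 40900 / 2106.653 ≈ 19.415 cm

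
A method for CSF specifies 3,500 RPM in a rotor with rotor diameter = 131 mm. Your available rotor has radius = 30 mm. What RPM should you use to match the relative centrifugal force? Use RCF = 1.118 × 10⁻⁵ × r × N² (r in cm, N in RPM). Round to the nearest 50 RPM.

≈ 5150 RPM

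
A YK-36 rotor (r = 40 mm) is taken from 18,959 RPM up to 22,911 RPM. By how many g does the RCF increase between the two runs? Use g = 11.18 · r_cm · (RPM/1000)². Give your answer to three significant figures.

7400 g

r = 40 mm = 4.0 cm
RCF₁ = 11.18 × 4 × (18.959)² = 11.18 × 4 × 359.443681 ≈ 16,074.3 × g
RCF₂ = 11.18 × 4 × (22.911)² = 11.18 × 4 × 524.913921 ≈ 23,474.2 × g
Increase = 23,474.2 − 16,074.3 = 7,399.9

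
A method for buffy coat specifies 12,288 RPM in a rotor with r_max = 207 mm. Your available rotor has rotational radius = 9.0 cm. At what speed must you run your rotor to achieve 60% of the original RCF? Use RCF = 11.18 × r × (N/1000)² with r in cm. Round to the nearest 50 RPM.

14450 RPM

Original rotor: r = 207 mm = 20.7 cm
RCF = 11.18 × r × (N/1000)²
RCF_original = 11.18 × 20.7 × (12.288)² = 11.18 × 20.7 × 150.994944 ≈ 34,944.2 × g
Target RCF = 0.6 × 34,944.2 ≈ 20,966.5 × g
20,966.5 = 11.18 × 9 × (N/1000)²
(N/1000)² = 20,966.5 / 100.62 = 208.3731
N = 1000 × √208.3731 ≈ 14,435.1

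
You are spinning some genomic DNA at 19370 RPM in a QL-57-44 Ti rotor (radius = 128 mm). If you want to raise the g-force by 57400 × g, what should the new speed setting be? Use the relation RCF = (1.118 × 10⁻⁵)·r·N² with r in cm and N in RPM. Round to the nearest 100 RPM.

≈ 27900 RPM

r = 128 mm = 12.8 cm
Current RCF = 1.118 × 10⁻⁵ × 12.8 × (19370)² = 1.118 × 10⁻⁵ × 12.8 × 375,196,900 ≈ 53,692.2 × g
Target RCF = 53,692.2 + 57,400 = 111,092.2 × g
N² = 111,092.2 / (14.3104 × 10⁻⁵) = 776,303,947
N ≈ √776,303,947 ≈ 27,862.2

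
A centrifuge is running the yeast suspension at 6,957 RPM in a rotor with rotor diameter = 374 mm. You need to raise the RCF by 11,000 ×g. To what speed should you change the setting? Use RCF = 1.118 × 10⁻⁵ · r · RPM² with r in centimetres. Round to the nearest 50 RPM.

r = 374 mm / 2 = 187 mm = 18.7 cm
Current RCF = 1.118 × 10⁻⁵ × 18.7 × (6957)² = 1.118 × 10⁻⁵ × 18.7 × 48,399,849 ≈ 10,118.8 × g
Target RCF = 10,118.8 + 11,000 = 21,118.8 × g
N² = 21,118.8 / (20.9066 × 10⁻⁵) = 101,014,990
N ≈ √101,014,990 ≈ 10,050.6

N₂ ≈ 10050 RPM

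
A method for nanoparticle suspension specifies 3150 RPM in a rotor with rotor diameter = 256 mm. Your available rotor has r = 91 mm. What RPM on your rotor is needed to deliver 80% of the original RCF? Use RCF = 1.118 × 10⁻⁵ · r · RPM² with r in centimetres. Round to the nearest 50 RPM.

Original rotor: r = 256 mm / 2 = 128 mm = 12.8 cm
RCF = 1.118 × 10⁻⁵ × r × N²
RCF_original = 1.118 × 10⁻⁵ × 12.8 × (3150)² = 1.118 × 10⁻⁵ × 12.8 × 9,922,500 ≈ 1,419.9 × g
Target RCF = 0.8 × 1,419.9 ≈ 1,135.9 × g
Your rotor: r = 91 mm = 9.1 cm
1,135.9 = 1.118 × 10⁻⁵ × 9.1 × N²
N² = 1,135.9 / (10.1738 × 10⁻⁵) = 11,164,953
N ≈ √11,164,953 ≈ 3,341.4

3350 RPM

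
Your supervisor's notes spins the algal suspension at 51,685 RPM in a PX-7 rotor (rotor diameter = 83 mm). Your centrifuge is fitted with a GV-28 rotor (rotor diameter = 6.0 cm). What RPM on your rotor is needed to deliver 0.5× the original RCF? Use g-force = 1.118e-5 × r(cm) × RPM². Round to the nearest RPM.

≈ 42985 RPM

Original rotor: r = 83 mm / 2 = 41.5 mm = 4.15 cm
RCF_original = 1.118 × 10⁻⁵ × 4.15 × (51685)² = 1.118 × 10⁻⁵ × 4.15 × 2,671,339,225 ≈ 123,942.1 × g
Target RCF = 0.5 × 123,942.1 ≈ 61,971.1 × g
Your rotor: r = 6.0 / 2 = 3 cm
61,971.1 = 1.118 × 10⁻⁵ × 3 × N²
N² = 61,971.1 / (3.354 × 10⁻⁵) = 1,847,677,400
N ≈ √1,847,677,400 ≈ 42,984.6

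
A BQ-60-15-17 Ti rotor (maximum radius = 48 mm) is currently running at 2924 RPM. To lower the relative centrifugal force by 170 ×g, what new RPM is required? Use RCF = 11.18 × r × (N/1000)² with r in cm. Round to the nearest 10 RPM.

N₂ ≈ 2320 RPM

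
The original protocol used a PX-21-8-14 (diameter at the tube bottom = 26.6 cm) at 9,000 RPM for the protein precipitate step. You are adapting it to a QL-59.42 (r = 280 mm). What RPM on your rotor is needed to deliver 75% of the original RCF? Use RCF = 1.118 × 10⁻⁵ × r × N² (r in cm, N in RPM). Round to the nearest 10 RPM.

≈ 5370 RPM

Original rotor: r = 26.6 / 2 = 13.3 cm
RCF = 1.118 × 10⁻⁵ × r × N²
RCF_original = 1.118 × 10⁻⁵ × 13.3 × (9000)² = 1.118 × 10⁻⁵ × 13.3 × 81,000,000 ≈ 12,044.2 × g
Target RCF = 0.75 × 12,044.2 ≈ 9,033.2 × g
Your rotor: r = 280 mm = 28.0 cm
9,033.2 = 1.118 × 10⁻⁵ × 28 × N²
N² = 9,033.2 / (31.304 × 10⁻⁵) = 28,856,376
N ≈ √28,856,376 ≈ 5,371.8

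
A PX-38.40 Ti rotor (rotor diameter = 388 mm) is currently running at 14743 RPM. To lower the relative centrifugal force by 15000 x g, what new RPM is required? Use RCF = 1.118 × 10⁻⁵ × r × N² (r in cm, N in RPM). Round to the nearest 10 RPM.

≈ 12170 RPM

r = 388 mm / 2 = 194 mm = 19.4 cm
Current RCF = 1.118 × 10⁻⁵ × 19.4 × (14743)² = 1.118 × 10⁻⁵ × 19.4 × 217,356,049 ≈ 47,142.8 × g
Target RCF = 47,142.8 − 15,000 = 32,142.8 × g
N² = 32,142.8 / (21.6892 × 10⁻⁵) = 148,197,259
N ≈ √148,197,259 ≈ 12,173.6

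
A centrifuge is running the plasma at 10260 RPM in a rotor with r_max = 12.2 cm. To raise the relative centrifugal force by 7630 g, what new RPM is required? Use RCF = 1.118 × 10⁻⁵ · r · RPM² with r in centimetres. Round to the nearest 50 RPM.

N₂ ≈ 12700 RPM

Current RCF = 1.118 × 10⁻⁵ × 12.2 × (10260)² = 1.118 × 10⁻⁵ × 12.2 × 105,267,600 ≈ 14,358.1 × g
Target RCF = 14,358.1 + 7,630 = 21,988.1 × g
N² = 21,988.1 / (13.6396 × 10⁻⁵) = 161,207,807
N ≈ √161,207,807 ≈ 12,696.8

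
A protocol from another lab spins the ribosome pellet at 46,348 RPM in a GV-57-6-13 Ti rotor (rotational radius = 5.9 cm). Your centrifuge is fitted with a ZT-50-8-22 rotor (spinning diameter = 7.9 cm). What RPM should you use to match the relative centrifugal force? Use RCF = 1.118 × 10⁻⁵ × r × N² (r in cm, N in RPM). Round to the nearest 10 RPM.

56640 RPM

RCF = 1.118 × 10⁻⁵ × r × N²
RCF_original = 1.118 × 10⁻⁵ × 5.9 × (46348)² = 1.118 × 10⁻⁵ × 5.9 × 2,148,137,104 ≈ 141,695.4 × g
Your rotor: r = 7.9 / 2 = 3.95 cm
141,695.4 = 1.118 × 10⁻⁵ × 3.95 × N²
N² = 141,695.4 / (4.4161 × 10⁻⁵) = 3,208,609,406
N ≈ √3,208,609,406 ≈ 56,644.6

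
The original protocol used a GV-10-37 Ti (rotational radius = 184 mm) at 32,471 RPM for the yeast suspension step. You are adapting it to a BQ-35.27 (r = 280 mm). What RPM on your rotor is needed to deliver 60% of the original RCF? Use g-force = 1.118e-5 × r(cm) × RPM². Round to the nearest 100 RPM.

Original rotor: r = 184 mm = 18.4 cm
RCF = 1.118 × 10⁻⁵ × r × N²
RCF_original = 1.118 × 10⁻⁵ × 18.4 × (32471)² = 1.118 × 10⁻⁵ × 18.4 × 1,054,365,841 ≈ 216,895.7 × g
Target RCF = 0.6 × 216,895.7 ≈ 130,137.4 × g
Your rotor: r = 280 mm = 28.0 cm
130,137.4 = 1.118 × 10⁻⁵ × 28 × N²
N² = 130,137.4 / (31.304 × 10⁻⁵) = 415,721,314
N ≈ √415,721,314 ≈ 20,389.2

20400 RPM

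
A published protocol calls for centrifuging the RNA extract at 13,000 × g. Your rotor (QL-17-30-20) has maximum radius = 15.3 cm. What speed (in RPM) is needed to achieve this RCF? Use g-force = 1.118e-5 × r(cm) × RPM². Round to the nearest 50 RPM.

≈ 8700 RPM

RCF = 1.118 × 10⁻⁵ × r × N²
13,000 = 1.118 × 10⁻⁵ × 15.3 × N²
N² = 13,000 / (17.1054 × 10⁻⁵) = 75,999,392
N ≈ √75,999,392 ≈ 8,717.8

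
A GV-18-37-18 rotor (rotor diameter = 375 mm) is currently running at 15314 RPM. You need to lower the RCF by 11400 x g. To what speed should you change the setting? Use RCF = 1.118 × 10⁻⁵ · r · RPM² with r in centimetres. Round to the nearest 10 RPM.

N₂ ≈ 13420 RPM

r = 375 mm / 2 = 187.5 mm = 18.75 cm
Current RCF = 1.118 × 10⁻⁵ × 18.75 × (15314)² = 1.118 × 10⁻⁵ × 18.75 × 234,518,596 ≈ 49,161 × g
Target RCF = 49,161 − 11,400 = 37,761 × g
N² = 37,761 / (20.9625 × 10⁻⁵) = 180,135,957
N ≈ √180,135,957 ≈ 13,421.5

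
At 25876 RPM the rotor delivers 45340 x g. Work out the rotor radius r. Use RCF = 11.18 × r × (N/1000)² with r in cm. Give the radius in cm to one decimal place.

6.1 cm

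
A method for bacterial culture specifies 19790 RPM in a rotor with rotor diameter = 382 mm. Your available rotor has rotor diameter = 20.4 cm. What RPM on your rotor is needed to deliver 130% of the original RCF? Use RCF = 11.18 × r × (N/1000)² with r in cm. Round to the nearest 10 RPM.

≈ 30880 RPM

Original rotor: r = 382 mm / 2 = 191 mm = 19.1 cm
RCF_original = 11.18 × 19.1 × (19.79)² = 11.18 × 19.1 × 391.6441 ≈ 83,630.9 × g
Target RCF = 1.3 × 83,630.9 ≈ 108,720.2 × g
Your rotor: r = 20.4 / 2 = 10.2 cm
108,720.2 = 11.18 × 10.2 × (N/1000)²
(N/1000)² = 108,720.2 / 114.036 = 953.3849
N = 1000 × √953.3849 ≈ 30,876.9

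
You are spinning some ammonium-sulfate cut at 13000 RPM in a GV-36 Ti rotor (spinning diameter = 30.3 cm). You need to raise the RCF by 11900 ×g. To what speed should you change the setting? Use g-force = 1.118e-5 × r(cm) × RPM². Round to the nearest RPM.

N₂ ≈ 15468 RPM

r = 30.3 / 2 = 15.15 cm
Current RCF = 1.118 × 10⁻⁵ × 15.15 × (13000)² = 1.118 × 10⁻⁵ × 15.15 × 169,000,000 ≈ 28,624.7 × g
Target RCF = 28,624.7 + 11,900 = 40,524.7 × g
N² = 40,524.7 / (16.9377 × 10⁻⁵) = 239,257,396
N ≈ √239,257,396 ≈ 15,467.9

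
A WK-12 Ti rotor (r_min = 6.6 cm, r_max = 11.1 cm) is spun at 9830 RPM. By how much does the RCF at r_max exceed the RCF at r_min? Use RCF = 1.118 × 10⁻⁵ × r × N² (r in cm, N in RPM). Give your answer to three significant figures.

4860 ×g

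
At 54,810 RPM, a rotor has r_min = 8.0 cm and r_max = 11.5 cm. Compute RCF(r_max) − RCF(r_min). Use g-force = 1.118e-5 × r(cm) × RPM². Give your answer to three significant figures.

RCF_max = 1.118 × 10⁻⁵ × 11.5 × (54810)² = 1.118 × 10⁻⁵ × 11.5 × 3,004,136,100 ≈ 386,241.8 × g
RCF_min = 1.118 × 10⁻⁵ × 8 × (54810)² = 1.118 × 10⁻⁵ × 8 × 3,004,136,100 ≈ 268,689.9 × g
ΔRCF = 386,241.8 − 268,689.9 = 117,551.9

ΔRCF ≈ 118000 × g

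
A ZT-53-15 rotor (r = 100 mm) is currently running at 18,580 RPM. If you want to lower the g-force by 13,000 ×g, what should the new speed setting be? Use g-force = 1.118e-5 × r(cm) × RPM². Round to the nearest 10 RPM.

N₂ ≈ 15130 RPM

r = 100 mm = 10.0 cm
Current RCF = 1.118 × 10⁻⁵ × 10 × (18580)² = 1.118 × 10⁻⁵ × 10 × 345,216,400 ≈ 38,595.2 × g
Target RCF = 38,595.2 − 13,000 = 25,595.2 × g
N² = 25,595.2 / (11.18 × 10⁻⁵) = 228,937,388
N ≈ √228,937,388 ≈ 15,130.7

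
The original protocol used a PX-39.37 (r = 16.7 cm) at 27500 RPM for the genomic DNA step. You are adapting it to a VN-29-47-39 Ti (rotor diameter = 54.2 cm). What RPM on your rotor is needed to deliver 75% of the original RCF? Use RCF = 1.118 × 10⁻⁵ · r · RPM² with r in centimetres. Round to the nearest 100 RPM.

18700 RPM

RCF_original = 1.118 × 10⁻⁵ × 16.7 × (27500)² = 1.118 × 10⁻⁵ × 16.7 × 756,250,000 ≈ 141,196.4 × g
Target RCF = 0.75 × 141,196.4 ≈ 105,897.3 × g
Your rotor: r = 54.2 / 2 = 27.1 cm
105,897.3 = 1.118 × 10⁻⁵ × 27.1 × N²
N² = 105,897.3 / (30.2978 × 10⁻⁵) = 349,521,417
N ≈ √349,521,417 ≈ 18,695.5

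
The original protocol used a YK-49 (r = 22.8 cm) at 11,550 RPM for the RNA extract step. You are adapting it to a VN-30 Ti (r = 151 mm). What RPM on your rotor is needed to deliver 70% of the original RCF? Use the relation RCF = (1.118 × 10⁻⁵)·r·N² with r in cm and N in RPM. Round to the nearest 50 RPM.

11850 RPM

RCF = 1.118 × 10⁻⁵ × r × N²
RCF_original = 1.118 × 10⁻⁵ × 22.8 × (11550)² = 1.118 × 10⁻⁵ × 22.8 × 133,402,500 ≈ 34,004.8 × g
Target RCF = 0.7 × 34,004.8 ≈ 23,803.4 × g
Your rotor: r = 151 mm = 15.1 cm
23,803.4 = 1.118 × 10⁻⁵ × 15.1 × N²
N² = 23,803.4 / (16.8818 × 10⁻⁵) = 141,000,367
N ≈ √141,000,367 ≈ 11,874.4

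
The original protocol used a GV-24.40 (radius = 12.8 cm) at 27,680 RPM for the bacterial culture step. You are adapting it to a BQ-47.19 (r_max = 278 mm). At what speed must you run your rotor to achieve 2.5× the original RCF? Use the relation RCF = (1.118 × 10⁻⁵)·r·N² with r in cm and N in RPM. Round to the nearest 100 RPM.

RCF_original = 1.118 × 10⁻⁵ × 12.8 × (27680)² = 1.118 × 10⁻⁵ × 12.8 × 766,182,400 ≈ 109,643.8 × g
Target RCF = 2.5 × 109,643.8 ≈ 274,109.5 × g
Your rotor: r = 278 mm = 27.8 cm
274,109.5 = 1.118 × 10⁻⁵ × 27.8 × N²
N² = 274,109.5 / (31.0804 × 10⁻⁵) = 881,936,848
N ≈ √881,936,848 ≈ 29,697.4

29700 RPM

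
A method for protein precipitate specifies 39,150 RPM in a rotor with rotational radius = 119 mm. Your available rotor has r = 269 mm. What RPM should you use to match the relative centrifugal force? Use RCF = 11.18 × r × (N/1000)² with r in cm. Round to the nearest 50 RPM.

Original rotor: r = 119 mm = 11.9 cm
RCF = 11.18 × r × (N/1000)²
RCF_original = 11.18 × 11.9 × (39.15)² = 11.18 × 11.9 × 1,532.7225 ≈ 203,916.5 × g
Your rotor: r = 269 mm = 26.9 cm
203,916.5 = 11.18 × 26.9 × (N/1000)²
(N/1000)² = 203,916.5 / 300.742 = 678.0446
N = 1000 × √678.0446 ≈ 26,039.3

≈ 26050 RPM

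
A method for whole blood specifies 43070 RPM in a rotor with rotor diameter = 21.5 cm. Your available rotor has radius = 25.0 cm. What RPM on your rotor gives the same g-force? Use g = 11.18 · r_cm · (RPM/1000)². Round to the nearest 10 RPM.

Original rotor: r = 21.5 / 2 = 10.75 cm
RCF_original = 11.18 × 10.75 × (43.07)² = 11.18 × 10.75 × 1,855.0249 ≈ 222,946.2 × g
222,946.2 = 11.18 × 25 × (N/1000)²
(N/1000)² = 222,946.2 / 279.5 = 797.6608
N = 1000 × √797.6608 ≈ 28,242.9

28240 RPM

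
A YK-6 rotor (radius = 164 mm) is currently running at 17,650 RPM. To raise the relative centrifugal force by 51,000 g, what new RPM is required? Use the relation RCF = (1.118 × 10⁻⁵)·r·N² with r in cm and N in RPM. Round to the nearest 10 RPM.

24280 RPM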